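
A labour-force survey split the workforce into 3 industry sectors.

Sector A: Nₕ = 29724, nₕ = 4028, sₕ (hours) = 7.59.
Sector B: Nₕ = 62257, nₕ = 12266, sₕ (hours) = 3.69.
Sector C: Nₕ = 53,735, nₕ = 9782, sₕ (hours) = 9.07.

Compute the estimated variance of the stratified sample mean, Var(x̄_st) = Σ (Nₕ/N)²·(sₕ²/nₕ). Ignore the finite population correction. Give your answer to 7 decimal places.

N = 145716. Term for each stratum: Wₕ²sₕ²/nₕ.
Var(x̄_st) = 0.0005951057 + 0.0002026337 + 0.0011436337 = 0.0019413731 → 0.0019414.

0.0019414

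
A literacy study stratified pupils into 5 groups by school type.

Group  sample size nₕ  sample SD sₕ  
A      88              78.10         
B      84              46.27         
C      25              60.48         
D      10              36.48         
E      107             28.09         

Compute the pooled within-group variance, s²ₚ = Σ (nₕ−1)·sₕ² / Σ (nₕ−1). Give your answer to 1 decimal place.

Degrees of freedom: 87 + 83 + 24 + 9 + 106 = 309.
Σ(nₕ−1)sₕ² = 87·6099.61 + 83·2140.9129 + 24·3657.8304 + 9·1330.7904 + 106·789.0481 = 891765.9825.
s²ₚ = 891765.9825 / 309 = 2885.974... → 2886.0.

2886.0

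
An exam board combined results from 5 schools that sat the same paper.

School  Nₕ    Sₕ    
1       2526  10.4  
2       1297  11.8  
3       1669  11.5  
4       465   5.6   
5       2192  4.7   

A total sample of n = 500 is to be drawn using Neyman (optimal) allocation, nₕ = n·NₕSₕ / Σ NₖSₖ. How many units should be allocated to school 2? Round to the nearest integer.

1: NₕSₕ = 2526·10.4 = 26270.4
2: NₕSₕ = 1297·11.8 = 15304.6
3: NₕSₕ = 1669·11.5 = 19193.5
4: NₕSₕ = 465·5.6 = 2604
5: NₕSₕ = 2192·4.7 = 10302.4
Σ NₕSₕ = 73674.9.
n_2 = 500·15304.6/73674.9 = 103.866... → 104.

104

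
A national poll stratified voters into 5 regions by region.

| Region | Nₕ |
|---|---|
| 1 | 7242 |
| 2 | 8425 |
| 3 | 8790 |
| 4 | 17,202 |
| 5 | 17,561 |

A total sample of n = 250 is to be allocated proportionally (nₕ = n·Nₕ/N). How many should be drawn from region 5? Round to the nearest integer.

74

Share of region 5 = 17561/59220 = 0.29654.
Allocate 250 × 0.29654 = 74.135... → 74.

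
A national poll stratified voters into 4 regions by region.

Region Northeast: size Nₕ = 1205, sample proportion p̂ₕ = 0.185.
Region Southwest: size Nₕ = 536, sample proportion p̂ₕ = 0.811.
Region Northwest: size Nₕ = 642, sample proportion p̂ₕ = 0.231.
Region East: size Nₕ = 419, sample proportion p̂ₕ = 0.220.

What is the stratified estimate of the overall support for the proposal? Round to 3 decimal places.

0.321

N = 1205 + 536 + 642 + 419 = 2802.
Overall proportion = Σ (Nₕ/N)·p̂ₕ.
Σ Nₕp̂ₕ = 222.925 + 434.696 + 148.302 + 92.18 = 898.103.
898.103 / 2802 = 0.32052... → 0.321.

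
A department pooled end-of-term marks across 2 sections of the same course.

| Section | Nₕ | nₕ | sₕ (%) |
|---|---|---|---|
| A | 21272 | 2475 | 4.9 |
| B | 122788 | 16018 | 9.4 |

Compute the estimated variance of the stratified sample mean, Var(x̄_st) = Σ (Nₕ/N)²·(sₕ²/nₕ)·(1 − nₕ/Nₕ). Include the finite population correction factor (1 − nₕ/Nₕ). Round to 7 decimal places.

0.0036716

N = 144060. Term for each stratum: Wₕ²sₕ²/nₕ·(1−nₕ/Nₕ).
Var(x̄_st) = 0.0001869076 + 0.0034847030 = 0.0036716106 → 0.0036716.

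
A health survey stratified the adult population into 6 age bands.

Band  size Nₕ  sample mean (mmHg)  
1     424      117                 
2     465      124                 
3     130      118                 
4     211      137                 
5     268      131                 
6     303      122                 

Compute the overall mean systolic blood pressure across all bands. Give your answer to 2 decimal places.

N = 1801; weights Wₕ = Nₕ/N = (0.2354, 0.2582, 0.0722, 0.1172, 0.1488, 0.1682).
x̄_st = Σ Wₕ·x̄ₕ = 0.2354·117 + 0.2582·124 + 0.0722·118 + 0.1172·137 + 0.1488·131 + 0.1682·122 ≈ 124.1471...
→ 124.15.

124.15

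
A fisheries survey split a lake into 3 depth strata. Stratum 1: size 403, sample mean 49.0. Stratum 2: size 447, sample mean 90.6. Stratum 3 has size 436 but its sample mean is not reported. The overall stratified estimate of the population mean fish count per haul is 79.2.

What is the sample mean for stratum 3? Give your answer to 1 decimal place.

N = 403 + 447 + 436 = 1286.
Overall total = μ·N = 79.2·1286 = 101851.2.
Subtract the known strata: 403·49.0 + 447·90.6 = 60245.2.
Remaining total for stratum 3: 101851.2 − 60245.2 = 41606.
Divide by its size: 41606 / 436 = 95.427... → 95.4.

95.4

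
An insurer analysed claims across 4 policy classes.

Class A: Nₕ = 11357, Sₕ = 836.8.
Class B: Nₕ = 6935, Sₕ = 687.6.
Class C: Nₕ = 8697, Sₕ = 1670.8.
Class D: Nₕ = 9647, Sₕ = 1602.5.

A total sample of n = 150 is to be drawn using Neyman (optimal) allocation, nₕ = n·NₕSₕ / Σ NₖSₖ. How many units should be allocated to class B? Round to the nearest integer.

Σ NₕSₕ = 11357·836.8 + 6935·687.6 + 8697·1670.8 + 9647·1602.5 = 44262308.7.
Share for B: 4768506/44262308.7 = 0.10773.
n_B = 150 × 0.10773 = 16.160... → 16.

16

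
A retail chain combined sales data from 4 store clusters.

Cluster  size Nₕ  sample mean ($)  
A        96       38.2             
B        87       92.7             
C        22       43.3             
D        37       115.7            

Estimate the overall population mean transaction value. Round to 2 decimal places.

N = 242; weights Wₕ = Nₕ/N = (0.3967, 0.3595, 0.0909, 0.1529).
x̄_st = Σ Wₕ·x̄ₕ = 0.3967·38.2 + 0.3595·92.7 + 0.0909·43.3 + 0.1529·115.7 ≈ 70.1058...
→ 70.11.

70.11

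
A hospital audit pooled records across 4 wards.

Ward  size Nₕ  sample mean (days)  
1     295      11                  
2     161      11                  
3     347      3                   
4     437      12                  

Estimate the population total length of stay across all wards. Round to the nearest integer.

11301

Population total = Σ Nₕ·x̄ₕ (each stratum's size times its mean).
295·11 + 161·11 + 347·3 + 437·12 = 3245 + 1771 + 1041 + 5244 = 11301.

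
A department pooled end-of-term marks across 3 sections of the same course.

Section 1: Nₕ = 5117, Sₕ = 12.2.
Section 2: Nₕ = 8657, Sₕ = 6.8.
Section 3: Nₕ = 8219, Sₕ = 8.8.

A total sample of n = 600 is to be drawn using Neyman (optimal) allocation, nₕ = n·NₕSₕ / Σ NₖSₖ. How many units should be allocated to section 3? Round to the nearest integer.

Σ NₕSₕ = 5117·12.2 + 8657·6.8 + 8219·8.8 = 193622.2.
Share for 3: 72327.2/193622.2 = 0.37355.
n_3 = 600 × 0.37355 = 224.129... → 224.

224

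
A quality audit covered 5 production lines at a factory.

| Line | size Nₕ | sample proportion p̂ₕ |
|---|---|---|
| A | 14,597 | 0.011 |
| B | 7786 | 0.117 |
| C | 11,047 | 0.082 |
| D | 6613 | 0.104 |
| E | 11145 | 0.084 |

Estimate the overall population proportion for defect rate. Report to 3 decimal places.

Wₕ = Nₕ/N with N = 51188: 0.2852, 0.1521, 0.2158, 0.1292, 0.2177.
p̂_st = 0.2852·0.011 + 0.1521·0.117 + 0.2158·0.082 + 0.1292·0.104 + 0.2177·0.084 ≈ 0.07035... → 0.070.

0.070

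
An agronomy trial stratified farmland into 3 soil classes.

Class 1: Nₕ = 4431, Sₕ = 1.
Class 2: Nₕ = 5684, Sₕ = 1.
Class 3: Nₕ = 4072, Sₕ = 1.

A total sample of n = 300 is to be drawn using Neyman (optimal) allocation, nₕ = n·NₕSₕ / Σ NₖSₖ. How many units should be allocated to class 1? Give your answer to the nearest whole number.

94

1: NₕSₕ = 4431·1 = 4431
2: NₕSₕ = 5684·1 = 5684
3: NₕSₕ = 4072·1 = 4072
Σ NₕSₕ = 14187.
n_1 = 300·4431/14187 = 93.698... → 94.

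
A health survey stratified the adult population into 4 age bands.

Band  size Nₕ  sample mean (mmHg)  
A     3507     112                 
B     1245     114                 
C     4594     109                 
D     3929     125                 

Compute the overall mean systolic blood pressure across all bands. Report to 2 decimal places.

N = 13275; weights Wₕ = Nₕ/N = (0.2642, 0.0938, 0.3461, 0.2960).
x̄_st = Σ Wₕ·x̄ₕ = 0.2642·112 + 0.0938·114 + 0.3461·109 + 0.2960·125 ≈ 114.9970...
→ 115.00.

115.00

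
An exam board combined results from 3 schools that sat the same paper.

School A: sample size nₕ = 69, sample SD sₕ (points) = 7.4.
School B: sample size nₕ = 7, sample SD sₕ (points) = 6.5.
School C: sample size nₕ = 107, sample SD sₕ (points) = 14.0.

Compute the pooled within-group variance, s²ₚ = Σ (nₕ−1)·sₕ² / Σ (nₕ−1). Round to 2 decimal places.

A: (69−1)·7.4² = 68·54.76 = 3723.68
B: (7−1)·6.5² = 6·42.25 = 253.5
C: (107−1)·14.0² = 106·196 = 20776
Numerator = 24753.18; denominator = Σ(nₕ−1) = 180.
s²ₚ = 24753.18/180 = 137.5177... → 137.52.

137.52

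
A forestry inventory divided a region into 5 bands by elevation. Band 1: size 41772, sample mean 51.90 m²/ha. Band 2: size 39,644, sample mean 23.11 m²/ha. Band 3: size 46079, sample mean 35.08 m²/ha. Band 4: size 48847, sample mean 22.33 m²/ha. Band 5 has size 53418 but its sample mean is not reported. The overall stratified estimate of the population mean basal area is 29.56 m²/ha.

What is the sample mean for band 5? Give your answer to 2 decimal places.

Σ Nₕx̄ₕ = N·μ, so 53418·x̄_5 = 229760·29.56 − (41772·51.90 + 39644·23.11 + 46079·35.08 + 48847·22.33).
= 6791705.6 − 5791344.47 = 1000361.13.
x̄_5 = 1000361.13 / 53418 = 18.7270... → 18.73.

18.73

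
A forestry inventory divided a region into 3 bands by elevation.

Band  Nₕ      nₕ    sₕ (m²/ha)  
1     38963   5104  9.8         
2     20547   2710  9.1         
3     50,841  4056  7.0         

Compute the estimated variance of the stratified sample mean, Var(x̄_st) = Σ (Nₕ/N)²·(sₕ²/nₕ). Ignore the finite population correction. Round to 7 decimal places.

N = 110351; Wₕ = Nₕ/N.
band 1: (38963/110351)²·9.8²/5104 = 0.0023458148
band 2: (20547/110351)²·9.1²/2710 = 0.0010593947
band 3: (50841/110351)²·7.0²/4056 = 0.0025643291
Sum = 0.0059695385 → 0.0059695.

0.0059695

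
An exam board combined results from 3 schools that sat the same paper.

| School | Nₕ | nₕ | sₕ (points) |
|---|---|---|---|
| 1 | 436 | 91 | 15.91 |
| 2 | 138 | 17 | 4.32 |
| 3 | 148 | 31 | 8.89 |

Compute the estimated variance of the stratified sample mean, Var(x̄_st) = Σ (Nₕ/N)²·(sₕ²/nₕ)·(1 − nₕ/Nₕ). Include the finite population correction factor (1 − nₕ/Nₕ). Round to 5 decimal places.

N = 722; Wₕ = Nₕ/N.
school 1: (436/722)²·15.91²/91·(1 − 91/436) = 0.80265729
school 2: (138/722)²·4.32²/17·(1 − 17/138) = 0.03516484
school 3: (148/722)²·8.89²/31·(1 − 31/148) = 0.08468666
Sum = 0.92250879 → 0.92251.

0.92251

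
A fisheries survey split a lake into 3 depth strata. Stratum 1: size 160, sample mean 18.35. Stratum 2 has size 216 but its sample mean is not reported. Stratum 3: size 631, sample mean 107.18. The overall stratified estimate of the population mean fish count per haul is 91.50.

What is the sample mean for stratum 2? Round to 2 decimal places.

N = 160 + 216 + 631 = 1007.
Overall total = μ·N = 91.50·1007 = 92140.5.
Subtract the known strata: 160·18.35 + 631·107.18 = 70566.58.
Remaining total for stratum 2: 92140.5 − 70566.58 = 21573.92.
Divide by its size: 21573.92 / 216 = 99.8793... → 99.88.

99.88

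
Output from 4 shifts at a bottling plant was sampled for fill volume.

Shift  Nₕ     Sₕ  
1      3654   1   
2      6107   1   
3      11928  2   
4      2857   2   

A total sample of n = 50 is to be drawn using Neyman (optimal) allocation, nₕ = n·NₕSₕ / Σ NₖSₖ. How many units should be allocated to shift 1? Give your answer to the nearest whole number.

5

1: NₕSₕ = 3654·1 = 3654
2: NₕSₕ = 6107·1 = 6107
3: NₕSₕ = 11928·2 = 23856
4: NₕSₕ = 2857·2 = 5714
Σ NₕSₕ = 39331.
n_1 = 50·3654/39331 = 4.645... → 5.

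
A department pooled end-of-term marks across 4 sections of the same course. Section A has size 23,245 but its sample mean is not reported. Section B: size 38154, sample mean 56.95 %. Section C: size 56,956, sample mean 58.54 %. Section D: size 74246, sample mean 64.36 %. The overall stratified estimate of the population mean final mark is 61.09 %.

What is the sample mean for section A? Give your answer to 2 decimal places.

63.69

N = 23245 + 38154 + 56956 + 74246 = 192601.
Overall total = μ·N = 61.09·192601 = 11765995.09.
Subtract the known strata: 38154·56.95 + 56956·58.54 + 74246·64.36 = 10285547.1.
Remaining total for section A: 11765995.09 − 10285547.1 = 1480447.99.
Divide by its size: 1480447.99 / 23245 = 63.6889... → 63.69.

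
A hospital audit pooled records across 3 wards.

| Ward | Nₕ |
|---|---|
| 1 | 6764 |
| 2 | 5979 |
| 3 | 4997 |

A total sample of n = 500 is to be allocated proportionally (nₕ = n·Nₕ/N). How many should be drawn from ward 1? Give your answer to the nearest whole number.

191

Share of ward 1 = 6764/17740 = 0.38129.
Allocate 500 × 0.38129 = 190.643... → 191.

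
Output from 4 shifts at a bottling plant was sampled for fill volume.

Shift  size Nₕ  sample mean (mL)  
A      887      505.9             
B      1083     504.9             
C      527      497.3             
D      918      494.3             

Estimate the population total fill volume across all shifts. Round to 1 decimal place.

1711384.5

Population total = Σ Nₕ·x̄ₕ (each stratum's size times its mean).
887·505.9 + 1083·504.9 + 527·497.3 + 918·494.3 = 448733.3 + 546806.7 + 262077.1 + 453767.4 = 1711384.5.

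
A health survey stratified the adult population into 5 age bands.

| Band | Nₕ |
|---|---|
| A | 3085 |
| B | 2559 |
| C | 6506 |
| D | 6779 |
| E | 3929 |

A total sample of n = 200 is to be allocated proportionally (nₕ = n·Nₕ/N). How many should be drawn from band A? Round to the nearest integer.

Share of band A = 3085/22858 = 0.13496.
Allocate 200 × 0.13496 = 26.993... → 27.

27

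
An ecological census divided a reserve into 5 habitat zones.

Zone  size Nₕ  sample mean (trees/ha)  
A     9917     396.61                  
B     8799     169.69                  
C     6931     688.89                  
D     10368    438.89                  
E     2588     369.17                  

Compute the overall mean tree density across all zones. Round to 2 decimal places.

406.88

N = 9917 + 8799 + 6931 + 10368 + 2588 = 38603.
Weight each subgroup mean by Nₕ/N and sum.
Σ Nₕx̄ₕ = 9917·396.61 + 8799·169.69 + 6931·688.89 + 10368·438.89 + 2588·369.17 = 3933181.37 + 1493102.31 + 4774696.59 + 4550411.52 + 955411.96 = 15706803.75.
Divide by N: 15706803.75 / 38603 = 406.8804... → 406.88.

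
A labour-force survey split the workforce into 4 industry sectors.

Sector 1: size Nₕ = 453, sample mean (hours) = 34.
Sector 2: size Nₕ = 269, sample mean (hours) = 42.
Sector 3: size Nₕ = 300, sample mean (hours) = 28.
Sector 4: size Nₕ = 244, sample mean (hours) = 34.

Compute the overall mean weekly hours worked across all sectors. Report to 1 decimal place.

N = 1266; weights Wₕ = Nₕ/N = (0.3578, 0.2125, 0.2370, 0.1927).
x̄_st = Σ Wₕ·x̄ₕ = 0.3578·34 + 0.2125·42 + 0.2370·28 + 0.1927·34 ≈ 34.278...
→ 34.3.

34.3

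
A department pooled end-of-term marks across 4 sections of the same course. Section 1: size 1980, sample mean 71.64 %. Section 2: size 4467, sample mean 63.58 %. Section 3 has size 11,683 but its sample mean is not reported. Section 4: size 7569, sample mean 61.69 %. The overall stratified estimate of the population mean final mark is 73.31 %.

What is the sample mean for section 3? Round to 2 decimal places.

84.84

N = 1980 + 4467 + 11683 + 7569 = 25699.
Overall total = μ·N = 73.31·25699 = 1883993.69.
Subtract the known strata: 1980·71.64 + 4467·63.58 + 7569·61.69 = 892790.67.
Remaining total for section 3: 1883993.69 − 892790.67 = 991203.02.
Divide by its size: 991203.02 / 11683 = 84.8415... → 84.84.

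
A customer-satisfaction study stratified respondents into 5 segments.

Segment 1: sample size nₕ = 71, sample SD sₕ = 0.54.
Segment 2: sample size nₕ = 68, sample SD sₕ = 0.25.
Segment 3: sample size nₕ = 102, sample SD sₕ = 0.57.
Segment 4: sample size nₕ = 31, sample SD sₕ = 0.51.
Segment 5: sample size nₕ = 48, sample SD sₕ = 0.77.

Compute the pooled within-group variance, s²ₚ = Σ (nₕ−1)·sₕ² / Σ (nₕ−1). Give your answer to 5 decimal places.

Degrees of freedom: 70 + 67 + 101 + 30 + 47 = 315.
Σ(nₕ−1)sₕ² = 70·0.2916 + 67·0.0625 + 101·0.3249 + 30·0.2601 + 47·0.5929 = 93.0837.
s²ₚ = 93.0837 / 315 = 0.2955038... → 0.29550.

0.29550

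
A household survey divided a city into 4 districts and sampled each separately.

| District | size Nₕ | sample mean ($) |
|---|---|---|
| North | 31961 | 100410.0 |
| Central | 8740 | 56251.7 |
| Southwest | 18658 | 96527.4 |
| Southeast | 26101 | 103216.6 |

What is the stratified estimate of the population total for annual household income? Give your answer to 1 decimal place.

8195908573.8

North: 31961·100410.0 = 3209204010
Central: 8740·56251.7 = 491639858
Southwest: 18658·96527.4 = 1801008229.2
Southeast: 26101·103216.6 = 2694056476.6
τ̂ = Σ Nₕx̄ₕ = 8195908573.8.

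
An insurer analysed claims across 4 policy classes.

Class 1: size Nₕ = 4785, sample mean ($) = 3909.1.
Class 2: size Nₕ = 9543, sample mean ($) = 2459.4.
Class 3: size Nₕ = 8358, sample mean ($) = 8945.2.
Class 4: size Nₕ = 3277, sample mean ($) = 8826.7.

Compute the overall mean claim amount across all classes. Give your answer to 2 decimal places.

x̄_st = (Σ Nₕx̄ₕ) / (Σ Nₕ) = (4785·3909.1 + 9543·2459.4 + 8358·8945.2 + 3277·8826.7) / 25963
= 145864175.2 / 25963 = 5618.1557... → 5618.16.

5618.16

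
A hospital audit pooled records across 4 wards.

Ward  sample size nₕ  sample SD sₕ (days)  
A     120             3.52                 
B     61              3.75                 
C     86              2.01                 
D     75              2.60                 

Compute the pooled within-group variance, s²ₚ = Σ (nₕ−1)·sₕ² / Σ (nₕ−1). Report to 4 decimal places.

9.3546

A: (120−1)·3.52² = 119·12.3904 = 1474.4576
B: (61−1)·3.75² = 60·14.0625 = 843.75
C: (86−1)·2.01² = 85·4.0401 = 343.4085
D: (75−1)·2.60² = 74·6.76 = 500.24
Numerator = 3161.8561; denominator = Σ(nₕ−1) = 338.
s²ₚ = 3161.8561/338 = 9.354604... → 9.3546.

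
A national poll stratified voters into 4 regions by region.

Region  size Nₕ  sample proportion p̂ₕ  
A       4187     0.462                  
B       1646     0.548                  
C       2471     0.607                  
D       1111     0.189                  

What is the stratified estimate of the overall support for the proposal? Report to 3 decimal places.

N = 4187 + 1646 + 2471 + 1111 = 9415.
Overall proportion = Σ (Nₕ/N)·p̂ₕ.
Σ Nₕp̂ₕ = 1934.394 + 902.008 + 1499.897 + 209.979 = 4546.278.
4546.278 / 9415 = 0.48288... → 0.483.

0.483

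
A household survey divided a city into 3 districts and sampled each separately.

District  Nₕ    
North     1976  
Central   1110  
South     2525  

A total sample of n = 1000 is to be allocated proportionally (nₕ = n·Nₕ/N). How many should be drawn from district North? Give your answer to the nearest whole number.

352

N = 1976 + 1110 + 2525 = 5611.
n_North = 1000·1976/5611 = 352.165... → 352.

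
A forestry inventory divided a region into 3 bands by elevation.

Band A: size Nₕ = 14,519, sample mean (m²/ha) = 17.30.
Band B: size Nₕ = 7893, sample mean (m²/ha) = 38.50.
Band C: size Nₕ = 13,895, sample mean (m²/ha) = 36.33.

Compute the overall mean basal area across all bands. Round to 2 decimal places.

N = 36307; weights Wₕ = Nₕ/N = (0.3999, 0.2174, 0.3827).
x̄_st = Σ Wₕ·x̄ₕ = 0.3999·17.30 + 0.2174·38.50 + 0.3827·36.33 ≈ 29.1917...
→ 29.19.

29.19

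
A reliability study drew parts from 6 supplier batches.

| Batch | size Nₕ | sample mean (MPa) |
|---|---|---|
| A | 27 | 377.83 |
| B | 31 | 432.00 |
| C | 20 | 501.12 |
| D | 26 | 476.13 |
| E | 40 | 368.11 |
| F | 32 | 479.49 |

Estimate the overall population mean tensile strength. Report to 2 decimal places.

N = 176; weights Wₕ = Nₕ/N = (0.1534, 0.1761, 0.1136, 0.1477, 0.2273, 0.1818).
x̄_st = Σ Wₕ·x̄ₕ = 0.1534·377.83 + 0.1761·432.00 + 0.1136·501.12 + 0.1477·476.13 + 0.2273·368.11 + 0.1818·479.49 ≈ 432.1777...
→ 432.18.

432.18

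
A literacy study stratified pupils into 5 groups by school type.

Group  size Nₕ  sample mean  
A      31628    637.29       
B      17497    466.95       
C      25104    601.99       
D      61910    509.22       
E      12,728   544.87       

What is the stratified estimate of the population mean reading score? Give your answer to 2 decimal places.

N = 31628 + 17497 + 25104 + 61910 + 12728 = 148867.
Weight each subgroup mean by Nₕ/N and sum.
Σ Nₕx̄ₕ = 31628·637.29 + 17497·466.95 + 25104·601.99 + 61910·509.22 + 12728·544.87 = 20156208.12 + 8170224.15 + 15112356.96 + 31525810.2 + 6935105.36 = 81899704.79.
Divide by N: 81899704.79 / 148867 = 550.1535... → 550.15.

550.15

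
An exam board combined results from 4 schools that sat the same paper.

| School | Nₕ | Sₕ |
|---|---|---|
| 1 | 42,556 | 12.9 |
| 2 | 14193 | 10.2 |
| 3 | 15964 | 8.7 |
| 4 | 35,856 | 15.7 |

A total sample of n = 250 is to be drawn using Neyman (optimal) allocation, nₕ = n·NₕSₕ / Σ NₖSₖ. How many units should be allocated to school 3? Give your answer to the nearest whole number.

1: NₕSₕ = 42556·12.9 = 548972.4
2: NₕSₕ = 14193·10.2 = 144768.6
3: NₕSₕ = 15964·8.7 = 138886.8
4: NₕSₕ = 35856·15.7 = 562939.2
Σ NₕSₕ = 1395567.
n_3 = 250·138886.8/1395567 = 24.880... → 25.

25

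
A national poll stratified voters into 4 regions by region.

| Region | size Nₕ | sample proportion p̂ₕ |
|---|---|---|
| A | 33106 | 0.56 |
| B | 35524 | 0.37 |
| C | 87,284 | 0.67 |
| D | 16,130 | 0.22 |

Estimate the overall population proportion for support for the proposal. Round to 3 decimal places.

N = 33106 + 35524 + 87284 + 16130 = 172044.
Overall proportion = Σ (Nₕ/N)·p̂ₕ.
Σ Nₕp̂ₕ = 18539.36 + 13143.88 + 58480.28 + 3548.6 = 93712.12.
93712.12 / 172044 = 0.54470... → 0.545.

0.545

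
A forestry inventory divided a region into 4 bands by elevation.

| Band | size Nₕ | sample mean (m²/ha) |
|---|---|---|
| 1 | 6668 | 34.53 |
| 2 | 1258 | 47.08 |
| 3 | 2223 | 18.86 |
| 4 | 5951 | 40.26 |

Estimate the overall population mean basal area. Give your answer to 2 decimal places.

x̄_st = (Σ Nₕx̄ₕ) / (Σ Nₕ) = (6668·34.53 + 1258·47.08 + 2223·18.86 + 5951·40.26) / 16100
= 570985.72 / 16100 = 35.4650... → 35.46.

35.46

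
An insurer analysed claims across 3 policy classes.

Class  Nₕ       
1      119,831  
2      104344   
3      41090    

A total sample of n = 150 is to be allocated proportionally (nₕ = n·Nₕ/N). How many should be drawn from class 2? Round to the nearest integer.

59

Share of class 2 = 104344/265265 = 0.39336.
Allocate 150 × 0.39336 = 59.004... → 59.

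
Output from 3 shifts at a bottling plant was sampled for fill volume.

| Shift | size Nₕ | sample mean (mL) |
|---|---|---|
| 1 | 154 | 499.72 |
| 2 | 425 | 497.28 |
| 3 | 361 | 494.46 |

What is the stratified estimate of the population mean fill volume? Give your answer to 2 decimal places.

496.60

N = 940; weights Wₕ = Nₕ/N = (0.1638, 0.4521, 0.3840).
x̄_st = Σ Wₕ·x̄ₕ = 0.1638·499.72 + 0.4521·497.28 + 0.3840·494.46 ≈ 496.5967...
→ 496.60.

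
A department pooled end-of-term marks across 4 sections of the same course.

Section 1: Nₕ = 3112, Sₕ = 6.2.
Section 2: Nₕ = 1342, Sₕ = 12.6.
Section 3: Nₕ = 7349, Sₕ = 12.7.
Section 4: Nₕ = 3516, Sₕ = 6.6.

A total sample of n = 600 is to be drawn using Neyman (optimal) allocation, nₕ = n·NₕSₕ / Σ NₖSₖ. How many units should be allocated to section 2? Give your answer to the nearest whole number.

1: NₕSₕ = 3112·6.2 = 19294.4
2: NₕSₕ = 1342·12.6 = 16909.2
3: NₕSₕ = 7349·12.7 = 93332.3
4: NₕSₕ = 3516·6.6 = 23205.6
Σ NₕSₕ = 152741.5.
n_2 = 600·16909.2/152741.5 = 66.423... → 66.

66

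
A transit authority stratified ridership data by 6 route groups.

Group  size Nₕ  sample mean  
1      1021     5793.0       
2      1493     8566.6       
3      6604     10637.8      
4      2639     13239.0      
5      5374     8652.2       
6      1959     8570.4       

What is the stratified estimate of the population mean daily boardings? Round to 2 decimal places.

x̄_st = (Σ Nₕx̄ₕ) / (Σ Nₕ) = (1021·5793.0 + 1493·8566.6 + 6604·10637.8 + 2639·13239.0 + 5374·8652.2 + 1959·8570.4) / 19090
= 187180675.4 / 19090 = 9805.1690... → 9805.17.

9805.17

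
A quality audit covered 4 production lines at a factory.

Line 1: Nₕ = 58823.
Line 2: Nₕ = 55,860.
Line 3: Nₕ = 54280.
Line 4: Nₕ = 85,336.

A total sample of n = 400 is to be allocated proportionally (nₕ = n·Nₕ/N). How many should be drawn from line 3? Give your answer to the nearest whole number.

85

N = 58823 + 55860 + 54280 + 85336 = 254299.
n_3 = 400·54280/254299 = 85.380... → 85.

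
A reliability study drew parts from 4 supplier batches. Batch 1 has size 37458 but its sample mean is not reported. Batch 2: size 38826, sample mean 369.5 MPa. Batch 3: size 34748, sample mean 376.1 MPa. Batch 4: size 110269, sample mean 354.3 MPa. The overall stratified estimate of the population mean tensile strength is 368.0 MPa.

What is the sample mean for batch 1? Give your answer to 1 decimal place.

Σ Nₕx̄ₕ = N·μ, so 37458·x̄_1 = 221301·368.0 − (38826·369.5 + 34748·376.1 + 110269·354.3).
= 81438768 − 66483236.5 = 14955531.5.
x̄_1 = 14955531.5 / 37458 = 399.261... → 399.3.

399.3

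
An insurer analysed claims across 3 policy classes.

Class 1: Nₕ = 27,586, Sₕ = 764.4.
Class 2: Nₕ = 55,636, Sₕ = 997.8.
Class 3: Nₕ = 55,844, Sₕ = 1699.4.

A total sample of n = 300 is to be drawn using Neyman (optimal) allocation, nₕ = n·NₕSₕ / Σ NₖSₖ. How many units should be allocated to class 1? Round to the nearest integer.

Σ NₕSₕ = 27586·764.4 + 55636·997.8 + 55844·1699.4 = 171501632.8.
Share for 1: 21086738.4/171501632.8 = 0.12295.
n_1 = 300 × 0.12295 = 36.886... → 37.

37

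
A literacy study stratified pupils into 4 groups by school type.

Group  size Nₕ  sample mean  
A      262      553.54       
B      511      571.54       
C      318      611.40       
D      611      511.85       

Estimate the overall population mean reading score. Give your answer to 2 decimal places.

x̄_st = (Σ Nₕx̄ₕ) / (Σ Nₕ) = (262·553.54 + 511·571.54 + 318·611.40 + 611·511.85) / 1702
= 944249.97 / 1702 = 554.7885... → 554.79.

554.79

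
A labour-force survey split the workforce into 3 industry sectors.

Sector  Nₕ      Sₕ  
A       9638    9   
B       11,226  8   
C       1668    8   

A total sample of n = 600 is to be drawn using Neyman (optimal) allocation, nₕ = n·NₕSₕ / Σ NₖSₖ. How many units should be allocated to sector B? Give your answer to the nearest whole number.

A: NₕSₕ = 9638·9 = 86742
B: NₕSₕ = 11226·8 = 89808
C: NₕSₕ = 1668·8 = 13344
Σ NₕSₕ = 189894.
n_B = 600·89808/189894 = 283.763... → 284.

284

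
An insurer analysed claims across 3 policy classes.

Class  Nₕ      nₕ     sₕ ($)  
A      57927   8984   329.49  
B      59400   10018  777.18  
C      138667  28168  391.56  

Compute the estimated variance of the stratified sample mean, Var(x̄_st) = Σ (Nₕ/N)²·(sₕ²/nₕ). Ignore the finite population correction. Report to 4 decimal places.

5.4620

N = 255994; Wₕ = Nₕ/N.
class A: (57927/255994)²·329.49²/8984 = 0.6187529
class B: (59400/255994)²·777.18²/10018 = 3.2462019
class C: (138667/255994)²·391.56²/28168 = 1.5970823
Sum = 5.4620370 → 5.4620.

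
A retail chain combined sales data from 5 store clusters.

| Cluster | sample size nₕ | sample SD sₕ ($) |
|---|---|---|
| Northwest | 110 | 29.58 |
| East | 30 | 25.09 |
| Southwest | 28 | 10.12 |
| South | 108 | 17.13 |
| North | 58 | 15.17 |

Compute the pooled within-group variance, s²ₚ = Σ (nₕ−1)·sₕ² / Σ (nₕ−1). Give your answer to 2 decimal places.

Degrees of freedom: 109 + 29 + 27 + 107 + 57 = 329.
Σ(nₕ−1)sₕ² = 109·874.9764 + 29·629.5081 + 27·102.4144 + 107·293.4369 + 57·230.1289 = 160908.4469.
s²ₚ = 160908.4469 / 329 = 489.0834... → 489.08.

489.08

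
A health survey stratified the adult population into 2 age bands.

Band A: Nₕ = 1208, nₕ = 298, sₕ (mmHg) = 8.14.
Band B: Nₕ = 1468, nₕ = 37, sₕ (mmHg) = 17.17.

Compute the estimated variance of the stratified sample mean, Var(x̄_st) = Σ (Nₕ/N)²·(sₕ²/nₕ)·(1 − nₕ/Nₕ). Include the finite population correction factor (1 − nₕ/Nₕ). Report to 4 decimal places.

2.3715

N = 2676. Term for each stratum: Wₕ²sₕ²/nₕ·(1−nₕ/Nₕ).
Var(x̄_st) = 0.0341325 + 2.3373962 = 2.3715288 → 2.3715.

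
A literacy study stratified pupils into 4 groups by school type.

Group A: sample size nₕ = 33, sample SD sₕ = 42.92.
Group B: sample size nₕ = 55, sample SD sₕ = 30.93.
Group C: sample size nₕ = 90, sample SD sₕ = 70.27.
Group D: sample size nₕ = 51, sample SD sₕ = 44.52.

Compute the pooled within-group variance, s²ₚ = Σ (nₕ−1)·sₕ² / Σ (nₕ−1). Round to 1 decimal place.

A: (33−1)·42.92² = 32·1842.1264 = 58948.0448
B: (55−1)·30.93² = 54·956.6649 = 51659.9046
C: (90−1)·70.27² = 89·4937.8729 = 439470.6881
D: (51−1)·44.52² = 50·1982.0304 = 99101.52
Numerator = 649180.1575; denominator = Σ(nₕ−1) = 225.
s²ₚ = 649180.1575/225 = 2885.245... → 2885.2.

2885.2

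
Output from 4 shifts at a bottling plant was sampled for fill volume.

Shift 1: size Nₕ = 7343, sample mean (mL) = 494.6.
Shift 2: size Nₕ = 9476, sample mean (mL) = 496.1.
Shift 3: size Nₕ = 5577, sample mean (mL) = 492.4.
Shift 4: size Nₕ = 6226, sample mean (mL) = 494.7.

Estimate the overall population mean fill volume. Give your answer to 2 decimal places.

494.69

N = 7343 + 9476 + 5577 + 6226 = 28622.
Weight each subgroup mean by Nₕ/N and sum.
Σ Nₕx̄ₕ = 7343·494.6 + 9476·496.1 + 5577·492.4 + 6226·494.7 = 3631847.8 + 4701043.6 + 2746114.8 + 3080002.2 = 14159008.4.
Divide by N: 14159008.4 / 28622 = 494.6897... → 494.69.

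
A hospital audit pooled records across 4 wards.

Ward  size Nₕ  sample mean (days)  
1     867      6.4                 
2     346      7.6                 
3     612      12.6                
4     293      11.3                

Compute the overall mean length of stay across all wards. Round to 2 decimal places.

9.07

N = 867 + 346 + 612 + 293 = 2118.
The stratified mean weights each stratum mean by its population share Nₕ/N.
Σ Nₕx̄ₕ = 867·6.4 + 346·7.6 + 612·12.6 + 293·11.3 = 5548.8 + 2629.6 + 7711.2 + 3310.9 = 19200.5.
Divide by N: 19200.5 / 2118 = 9.0654... → 9.07.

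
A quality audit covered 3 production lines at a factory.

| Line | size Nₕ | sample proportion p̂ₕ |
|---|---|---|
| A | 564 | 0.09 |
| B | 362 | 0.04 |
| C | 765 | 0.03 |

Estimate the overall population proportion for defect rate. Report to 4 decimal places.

N = 564 + 362 + 765 = 1691.
Overall proportion = Σ (Nₕ/N)·p̂ₕ.
Σ Nₕp̂ₕ = 50.76 + 14.48 + 22.95 = 88.19.
88.19 / 1691 = 0.052153... → 0.0522.

0.0522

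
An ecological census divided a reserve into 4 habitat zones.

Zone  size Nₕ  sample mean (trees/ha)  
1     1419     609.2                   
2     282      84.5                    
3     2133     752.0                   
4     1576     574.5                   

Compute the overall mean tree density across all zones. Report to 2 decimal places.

628.04

x̄_st = (Σ Nₕx̄ₕ) / (Σ Nₕ) = (1419·609.2 + 282·84.5 + 2133·752.0 + 1576·574.5) / 5410
= 3397711.8 / 5410 = 628.0428... → 628.04.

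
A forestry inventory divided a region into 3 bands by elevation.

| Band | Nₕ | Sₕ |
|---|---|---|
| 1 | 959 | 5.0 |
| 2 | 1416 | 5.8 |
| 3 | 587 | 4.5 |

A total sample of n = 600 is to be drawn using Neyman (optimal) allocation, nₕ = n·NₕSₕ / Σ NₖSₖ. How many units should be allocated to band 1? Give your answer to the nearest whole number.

Σ NₕSₕ = 959·5.0 + 1416·5.8 + 587·4.5 = 15649.3.
Share for 1: 4795/15649.3 = 0.30640.
n_1 = 600 × 0.30640 = 183.842... → 184.

184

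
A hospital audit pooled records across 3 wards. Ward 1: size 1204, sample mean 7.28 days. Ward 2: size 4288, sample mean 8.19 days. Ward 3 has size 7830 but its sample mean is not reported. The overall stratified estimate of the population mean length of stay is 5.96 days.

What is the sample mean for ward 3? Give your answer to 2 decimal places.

N = 1204 + 4288 + 7830 = 13322.
Overall total = μ·N = 5.96·13322 = 79399.12.
Subtract the known strata: 1204·7.28 + 4288·8.19 = 43883.84.
Remaining total for ward 3: 79399.12 − 43883.84 = 35515.28.
Divide by its size: 35515.28 / 7830 = 4.5358... → 4.54.

4.54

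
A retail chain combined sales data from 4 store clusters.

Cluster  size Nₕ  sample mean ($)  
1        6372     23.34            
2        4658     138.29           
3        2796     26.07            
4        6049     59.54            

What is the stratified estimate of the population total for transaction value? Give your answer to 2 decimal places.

1: 6372·23.34 = 148722.48
2: 4658·138.29 = 644154.82
3: 2796·26.07 = 72891.72
4: 6049·59.54 = 360157.46
τ̂ = Σ Nₕx̄ₕ = 1225926.48.

1225926.48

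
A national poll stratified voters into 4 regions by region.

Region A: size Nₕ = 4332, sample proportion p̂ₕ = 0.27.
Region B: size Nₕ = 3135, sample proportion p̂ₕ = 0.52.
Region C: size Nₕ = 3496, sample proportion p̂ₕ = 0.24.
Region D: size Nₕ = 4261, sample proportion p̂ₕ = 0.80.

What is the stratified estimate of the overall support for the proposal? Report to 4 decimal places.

0.4629

N = 4332 + 3135 + 3496 + 4261 = 15224.
Overall proportion = Σ (Nₕ/N)·p̂ₕ.
Σ Nₕp̂ₕ = 1169.64 + 1630.2 + 839.04 + 3408.8 = 7047.68.
7047.68 / 15224 = 0.462932... → 0.4629.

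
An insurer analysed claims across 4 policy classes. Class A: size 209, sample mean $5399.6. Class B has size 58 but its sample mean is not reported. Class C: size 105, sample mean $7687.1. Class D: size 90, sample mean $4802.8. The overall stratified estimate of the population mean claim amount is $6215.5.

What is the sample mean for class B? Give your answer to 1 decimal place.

8683.6

Σ Nₕx̄ₕ = N·μ, so 58·x̄_B = 462·6215.5 − (209·5399.6 + 105·7687.1 + 90·4802.8).
= 2871561 − 2367913.9 = 503647.1.
x̄_B = 503647.1 / 58 = 8683.571... → 8683.6.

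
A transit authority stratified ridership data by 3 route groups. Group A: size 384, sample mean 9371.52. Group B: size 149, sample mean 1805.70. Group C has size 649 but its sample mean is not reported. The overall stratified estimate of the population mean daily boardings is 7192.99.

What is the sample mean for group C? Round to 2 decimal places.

7140.83

Σ Nₕx̄ₕ = N·μ, so 649·x̄_C = 1182·7192.99 − (384·9371.52 + 149·1805.70).
= 8502114.18 − 3867712.98 = 4634401.2.
x̄_C = 4634401.2 / 649 = 7140.8339... → 7140.83.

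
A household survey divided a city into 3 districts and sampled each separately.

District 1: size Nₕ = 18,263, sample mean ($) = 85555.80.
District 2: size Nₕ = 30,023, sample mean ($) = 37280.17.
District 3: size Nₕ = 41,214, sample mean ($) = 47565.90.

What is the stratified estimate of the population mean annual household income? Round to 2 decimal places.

x̄_st = (Σ Nₕx̄ₕ) / (Σ Nₕ) = (18263·85555.80 + 30023·37280.17 + 41214·47565.90) / 89500
= 4642149121.91 / 89500 = 51867.5880... → 51867.59.

51867.59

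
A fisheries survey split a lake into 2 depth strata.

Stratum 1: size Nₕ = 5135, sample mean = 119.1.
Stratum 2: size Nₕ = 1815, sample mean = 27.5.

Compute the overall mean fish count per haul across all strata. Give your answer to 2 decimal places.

95.18

N = 5135 + 1815 = 6950.
The stratified mean weights each stratum mean by its population share Nₕ/N.
Σ Nₕx̄ₕ = 5135·119.1 + 1815·27.5 = 611578.5 + 49912.5 = 661491.
Divide by N: 661491 / 6950 = 95.1786... → 95.18.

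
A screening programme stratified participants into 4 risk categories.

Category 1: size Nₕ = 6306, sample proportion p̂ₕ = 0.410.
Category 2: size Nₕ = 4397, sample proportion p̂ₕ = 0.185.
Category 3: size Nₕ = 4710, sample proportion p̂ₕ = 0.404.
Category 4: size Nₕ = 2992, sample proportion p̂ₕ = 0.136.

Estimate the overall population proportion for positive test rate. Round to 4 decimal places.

Wₕ = Nₕ/N with N = 18405: 0.3426, 0.2389, 0.2559, 0.1626.
p̂_st = 0.3426·0.410 + 0.2389·0.185 + 0.2559·0.404 + 0.1626·0.136 ≈ 0.310169... → 0.3102.

0.3102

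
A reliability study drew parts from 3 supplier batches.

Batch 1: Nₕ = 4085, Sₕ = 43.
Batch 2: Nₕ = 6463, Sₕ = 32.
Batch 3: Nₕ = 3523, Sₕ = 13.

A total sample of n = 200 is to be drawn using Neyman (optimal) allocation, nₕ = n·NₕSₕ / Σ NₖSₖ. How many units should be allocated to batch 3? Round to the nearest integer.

21

1: NₕSₕ = 4085·43 = 175655
2: NₕSₕ = 6463·32 = 206816
3: NₕSₕ = 3523·13 = 45799
Σ NₕSₕ = 428270.
n_3 = 200·45799/428270 = 21.388... → 21.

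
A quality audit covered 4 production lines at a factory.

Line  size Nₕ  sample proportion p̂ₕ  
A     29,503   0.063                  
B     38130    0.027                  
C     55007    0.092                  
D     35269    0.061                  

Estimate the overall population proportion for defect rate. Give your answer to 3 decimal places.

0.064

N = 29503 + 38130 + 55007 + 35269 = 157909.
Overall proportion = Σ (Nₕ/N)·p̂ₕ.
Σ Nₕp̂ₕ = 1858.689 + 1029.51 + 5060.644 + 2151.409 = 10100.252.
10100.252 / 157909 = 0.06396... → 0.064.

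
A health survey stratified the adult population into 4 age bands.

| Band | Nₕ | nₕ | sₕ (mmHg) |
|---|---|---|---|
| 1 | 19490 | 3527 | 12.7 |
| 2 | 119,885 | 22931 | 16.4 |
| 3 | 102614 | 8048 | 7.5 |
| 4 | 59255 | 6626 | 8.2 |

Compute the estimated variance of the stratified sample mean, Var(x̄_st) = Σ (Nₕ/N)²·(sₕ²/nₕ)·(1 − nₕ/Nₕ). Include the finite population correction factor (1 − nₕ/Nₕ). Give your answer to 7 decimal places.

N = 301244; Wₕ = Nₕ/N.
band 1: (19490/301244)²·12.7²/3527·(1 − 3527/19490) = 0.0001567803
band 2: (119885/301244)²·16.4²/22931·(1 − 22931/119885) = 0.0015023062
band 3: (102614/301244)²·7.5²/8048·(1 − 8048/102614) = 0.0007473764
band 4: (59255/301244)²·8.2²/6626·(1 − 6626/59255) = 0.0003487302
Sum = 0.0027551932 → 0.0027552.

0.0027552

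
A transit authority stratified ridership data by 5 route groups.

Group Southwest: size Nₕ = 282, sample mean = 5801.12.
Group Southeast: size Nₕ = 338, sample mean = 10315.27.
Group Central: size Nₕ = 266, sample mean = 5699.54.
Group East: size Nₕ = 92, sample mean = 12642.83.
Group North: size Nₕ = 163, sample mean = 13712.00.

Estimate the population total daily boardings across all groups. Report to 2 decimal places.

Estimate total by summing Nₕ·x̄ₕ over strata.
282·5801.12 + 338·10315.27 + 266·5699.54 + 92·12642.83 + 163·13712.00 = 1635915.84 + 3486561.26 + 1516077.64 + 1163140.36 + 2235056 = 10036751.10.

10036751.10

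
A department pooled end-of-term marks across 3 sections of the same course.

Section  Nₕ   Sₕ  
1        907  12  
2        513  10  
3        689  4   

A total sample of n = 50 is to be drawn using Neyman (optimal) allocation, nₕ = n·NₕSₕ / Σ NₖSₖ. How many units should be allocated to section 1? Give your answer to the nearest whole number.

29

Σ NₕSₕ = 907·12 + 513·10 + 689·4 = 18770.
Share for 1: 10884/18770 = 0.57986.
n_1 = 50 × 0.57986 = 28.993... → 29.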